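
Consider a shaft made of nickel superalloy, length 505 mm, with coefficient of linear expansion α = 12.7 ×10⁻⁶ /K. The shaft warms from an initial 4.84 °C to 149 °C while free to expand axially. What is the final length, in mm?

ΔT = 149 − 4.84 = 144.2 K.
ΔL = α·L₀·ΔT = 12.7×10⁻⁶ × 505 mm × 144.2 K = 0.925 mm.
L = L₀ + ΔL = 505 + 0.925 = 505.92 mm.

505.92 mm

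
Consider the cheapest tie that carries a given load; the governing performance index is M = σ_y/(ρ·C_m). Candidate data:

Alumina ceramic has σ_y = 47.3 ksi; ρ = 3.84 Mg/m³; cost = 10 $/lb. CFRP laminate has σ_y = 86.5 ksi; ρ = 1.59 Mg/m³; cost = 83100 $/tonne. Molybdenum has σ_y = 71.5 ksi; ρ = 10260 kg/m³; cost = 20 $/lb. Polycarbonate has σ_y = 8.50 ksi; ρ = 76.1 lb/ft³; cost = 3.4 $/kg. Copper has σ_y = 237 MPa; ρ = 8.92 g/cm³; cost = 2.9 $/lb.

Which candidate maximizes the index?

polycarbonate

Normalizing units and computing the index:
  alumina ceramic: σ_y = 326.1 MPa, ρ = 3840 kg/m³, cost = 22.05 $/kg
  CFRP laminate: σ_y = 596.4 MPa, ρ = 1590 kg/m³, cost = 83.10 $/kg
  molybdenum: σ_y = 493.0 MPa, ρ = 10260 kg/m³, cost = 44.09 $/kg
  polycarbonate: σ_y = 58.61 MPa, ρ = 1219 kg/m³, cost = 3.400 $/kg
  copper: σ_y = 237.0 MPa, ρ = 8920 kg/m³, cost = 6.393 $/kg
  polycarbonate: M = 14.1 kN·m per $
  CFRP laminate: M = 4.51 kN·m per $
  copper: M = 4.16 kN·m per $
  alumina ceramic: M = 3.85 kN·m per $
  molybdenum: M = 1.09 kN·m per $
Polycarbonate ranks first.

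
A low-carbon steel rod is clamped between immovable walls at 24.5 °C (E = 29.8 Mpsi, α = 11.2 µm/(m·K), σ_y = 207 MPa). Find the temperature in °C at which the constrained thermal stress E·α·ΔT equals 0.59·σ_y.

77.6 °C

E = 29.8 Mpsi = 205.5 GPa.
E·α·ΔT = 122.1 MPa ⇒ ΔT = 122.1 / (205.5×10³ × 11.2×10⁻⁶) = 53.07 K.
T = 24.5 + 53.07 = 77.57 °C.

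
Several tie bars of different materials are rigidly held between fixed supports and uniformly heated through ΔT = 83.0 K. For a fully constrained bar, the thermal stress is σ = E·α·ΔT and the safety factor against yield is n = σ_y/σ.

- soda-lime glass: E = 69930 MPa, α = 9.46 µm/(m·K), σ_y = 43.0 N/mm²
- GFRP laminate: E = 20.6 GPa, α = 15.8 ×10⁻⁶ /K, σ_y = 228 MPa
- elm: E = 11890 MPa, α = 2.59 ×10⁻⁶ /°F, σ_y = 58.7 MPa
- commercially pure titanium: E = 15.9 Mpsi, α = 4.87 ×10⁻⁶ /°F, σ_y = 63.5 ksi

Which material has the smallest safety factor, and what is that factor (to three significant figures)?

Converting E to GPa, α to ×10⁻⁶/K, σ_y to MPa, then σ and n for each:
  soda-lime glass: E = 69.93, α = 9.46, σ_y = 43.00 → σ = 54.9 MPa, n = 0.783
  GFRP laminate: E = 20.60, α = 15.8, σ_y = 228.0 → σ = 27.0 MPa, n = 8.44
  elm: E = 11.89, α = 4.66, σ_y = 58.70 → σ = 4.60 MPa, n = 12.8
  commercially pure titanium: E = 109.6, α = 8.77, σ_y = 437.8 → σ = 79.8 MPa, n = 5.49
The minimum is soda-lime glass at n = 0.783.

soda-lime glass, n = 0.783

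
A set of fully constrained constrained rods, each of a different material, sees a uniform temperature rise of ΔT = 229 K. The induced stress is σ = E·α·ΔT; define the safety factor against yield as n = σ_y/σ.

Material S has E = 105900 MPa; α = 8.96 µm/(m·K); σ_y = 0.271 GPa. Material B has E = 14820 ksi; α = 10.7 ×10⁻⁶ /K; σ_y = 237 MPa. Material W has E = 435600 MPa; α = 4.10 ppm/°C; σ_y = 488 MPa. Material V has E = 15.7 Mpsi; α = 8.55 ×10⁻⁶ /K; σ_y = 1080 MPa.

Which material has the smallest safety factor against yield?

Converting E to GPa, α to ×10⁻⁶/K, σ_y to MPa, then σ and n for each:
  material S: E = 105.9, α = 8.96, σ_y = 271.0 → σ = 217 MPa, n = 1.25
  material B: E = 102.2, α = 10.7, σ_y = 237.0 → σ = 250 MPa, n = 0.947
  material W: E = 435.6, α = 4.10, σ_y = 488.0 → σ = 409 MPa, n = 1.19
  material V: E = 108.2, α = 8.55, σ_y = 1080 → σ = 212 MPa, n = 5.10
The minimum is material B at n = 0.947.

material B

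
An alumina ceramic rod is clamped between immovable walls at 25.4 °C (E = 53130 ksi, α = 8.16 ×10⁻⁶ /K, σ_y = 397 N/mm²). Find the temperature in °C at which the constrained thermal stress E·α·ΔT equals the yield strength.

158 °C

E = 53130 ksi = 366.3 GPa.
σ_y = 397 N/mm² = 397.0 MPa.
E·α·ΔT = 397.0 MPa ⇒ ΔT = 397.0 / (366.3×10³ × 8.16×10⁻⁶) = 132.8 K.
T = 25.4 + 132.8 = 158.2 °C.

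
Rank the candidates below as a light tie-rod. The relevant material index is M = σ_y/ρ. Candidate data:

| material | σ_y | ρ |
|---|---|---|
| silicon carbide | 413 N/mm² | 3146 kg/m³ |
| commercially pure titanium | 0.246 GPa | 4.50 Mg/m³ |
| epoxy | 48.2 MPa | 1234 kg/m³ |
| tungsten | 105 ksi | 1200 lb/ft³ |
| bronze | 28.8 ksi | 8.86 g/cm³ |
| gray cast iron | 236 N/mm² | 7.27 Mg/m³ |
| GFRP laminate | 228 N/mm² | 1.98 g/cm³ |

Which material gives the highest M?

silicon carbide

Normalizing units and computing the index:
  silicon carbide: σ_y = 413.0 MPa, ρ = 3146 kg/m³
  commercially pure titanium: σ_y = 246.0 MPa, ρ = 4500 kg/m³
  epoxy: σ_y = 48.20 MPa, ρ = 1234 kg/m³
  tungsten: σ_y = 723.9 MPa, ρ = 19220 kg/m³
  bronze: σ_y = 198.6 MPa, ρ = 8860 kg/m³
  gray cast iron: σ_y = 236.0 MPa, ρ = 7270 kg/m³
  GFRP laminate: σ_y = 228.0 MPa, ρ = 1980 kg/m³
  silicon carbide: M = 131 kN·m/kg
  GFRP laminate: M = 115 kN·m/kg
  commercially pure titanium: M = 54.7 kN·m/kg
  epoxy: M = 39.1 kN·m/kg
  tungsten: M = 37.7 kN·m/kg
  gray cast iron: M = 32.5 kN·m/kg
  bronze: M = 22.4 kN·m/kg
Highest index: silicon carbide.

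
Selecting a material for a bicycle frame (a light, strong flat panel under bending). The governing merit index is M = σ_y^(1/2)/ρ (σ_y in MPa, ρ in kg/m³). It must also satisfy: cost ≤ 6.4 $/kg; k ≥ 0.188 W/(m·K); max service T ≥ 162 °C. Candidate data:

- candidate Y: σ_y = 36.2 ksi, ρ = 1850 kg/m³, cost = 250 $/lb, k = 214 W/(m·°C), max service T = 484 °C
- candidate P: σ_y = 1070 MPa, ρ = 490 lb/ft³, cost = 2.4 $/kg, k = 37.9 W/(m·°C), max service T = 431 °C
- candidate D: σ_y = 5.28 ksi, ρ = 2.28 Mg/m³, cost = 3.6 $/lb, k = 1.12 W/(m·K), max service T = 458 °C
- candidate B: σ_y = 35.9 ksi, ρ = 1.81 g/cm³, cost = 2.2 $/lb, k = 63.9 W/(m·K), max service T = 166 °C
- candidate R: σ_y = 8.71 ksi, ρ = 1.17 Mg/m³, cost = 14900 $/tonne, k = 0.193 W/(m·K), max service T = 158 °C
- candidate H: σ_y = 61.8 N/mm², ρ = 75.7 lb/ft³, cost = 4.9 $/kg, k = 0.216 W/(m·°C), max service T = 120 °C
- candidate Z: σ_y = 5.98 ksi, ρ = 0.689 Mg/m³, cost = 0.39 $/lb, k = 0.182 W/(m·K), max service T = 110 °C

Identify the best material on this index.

Screen on constraints: cost ≤ 6.4 $/kg; k ≥ 0.188 W/(m·K); max service T ≥ 162 °C. Survivors: candidate P, candidate B.
Putting every candidate on a common basis:
  candidate P: σ_y = 1070 MPa, ρ = 7849 kg/m³
  candidate B: σ_y = 247.5 MPa, ρ = 1810 kg/m³
  candidate B: M = 8.69×10⁻³
  candidate P: M = 4.17×10⁻³
Candidate B ranks first.

candidate B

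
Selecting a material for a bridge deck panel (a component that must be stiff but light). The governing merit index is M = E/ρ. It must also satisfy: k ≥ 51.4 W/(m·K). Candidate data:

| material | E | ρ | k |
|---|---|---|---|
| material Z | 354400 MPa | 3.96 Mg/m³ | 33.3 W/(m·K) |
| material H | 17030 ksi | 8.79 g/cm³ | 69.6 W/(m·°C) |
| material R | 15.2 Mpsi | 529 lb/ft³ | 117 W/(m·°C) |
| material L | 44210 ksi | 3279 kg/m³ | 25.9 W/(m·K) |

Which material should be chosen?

Screen on constraints: k ≥ 51.4 W/(m·K). Survivors: material H, material R.
Convert each candidate to consistent units, then evaluate M:
  material H: E = 117.4 GPa, ρ = 8790 kg/m³
  material R: E = 104.8 GPa, ρ = 8474 kg/m³
  material H: M = 13.4 MN·m/kg
  material R: M = 12.4 MN·m/kg
The maximum is for material H.

material H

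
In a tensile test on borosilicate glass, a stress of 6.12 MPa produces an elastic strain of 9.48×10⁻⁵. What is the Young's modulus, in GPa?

E = σ/ε = 6.12 MPa / 9.48×10⁻⁵ = 64560 MPa = 64.6 GPa.

64.6 GPa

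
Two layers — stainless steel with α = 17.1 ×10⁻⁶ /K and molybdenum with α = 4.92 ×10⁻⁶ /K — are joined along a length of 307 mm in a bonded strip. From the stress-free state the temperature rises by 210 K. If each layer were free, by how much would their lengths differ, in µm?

785 µm

Δα = |17.1 − 4.92|×10⁻⁶/K = 12.2×10⁻⁶/K.
ΔL_mismatch = Δα·L·ΔT = 12.2×10⁻⁶ × 307.0 mm × 210.0 K = 785 µm.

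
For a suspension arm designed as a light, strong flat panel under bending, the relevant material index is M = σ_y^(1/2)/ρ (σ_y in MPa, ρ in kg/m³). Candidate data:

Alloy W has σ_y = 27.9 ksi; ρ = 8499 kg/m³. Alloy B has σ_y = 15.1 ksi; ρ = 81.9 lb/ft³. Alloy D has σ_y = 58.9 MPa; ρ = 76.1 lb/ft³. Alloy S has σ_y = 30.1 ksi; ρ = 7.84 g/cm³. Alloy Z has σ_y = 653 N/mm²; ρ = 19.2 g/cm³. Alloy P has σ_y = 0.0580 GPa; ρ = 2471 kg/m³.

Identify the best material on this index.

Putting every candidate on a common basis:
  alloy W: σ_y = 192.4 MPa, ρ = 8499 kg/m³
  alloy B: σ_y = 104.1 MPa, ρ = 1312 kg/m³
  alloy D: σ_y = 58.90 MPa, ρ = 1219 kg/m³
  alloy S: σ_y = 207.5 MPa, ρ = 7840 kg/m³
  alloy Z: σ_y = 653.0 MPa, ρ = 19200 kg/m³
  alloy P: σ_y = 58.00 MPa, ρ = 2471 kg/m³
  alloy B: M = 7.78×10⁻³
  alloy D: M = 6.30×10⁻³
  alloy P: M = 3.08×10⁻³
  alloy S: M = 1.84×10⁻³
  alloy W: M = 1.63×10⁻³
  alloy Z: M = 1.33×10⁻³
Highest index: alloy B.

alloy B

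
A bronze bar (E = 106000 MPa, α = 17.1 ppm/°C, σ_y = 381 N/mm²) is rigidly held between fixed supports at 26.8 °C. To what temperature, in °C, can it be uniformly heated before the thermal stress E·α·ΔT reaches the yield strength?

237 °C

E = 106000 MPa = 106.0 GPa.
σ_y = 381 N/mm² = 381.0 MPa.
E·α·ΔT = 381.0 MPa ⇒ ΔT = 381.0 / (106.0×10³ × 17.1×10⁻⁶) = 210.2 K.
T = 26.8 + 210.2 = 237.0 °C.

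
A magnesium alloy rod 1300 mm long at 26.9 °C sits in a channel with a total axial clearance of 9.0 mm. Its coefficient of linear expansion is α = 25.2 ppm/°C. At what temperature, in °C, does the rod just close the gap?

α·L₀·ΔT = 9.0 mm ⇒ ΔT = 9.0 / (25.2×10⁻⁶ × 1300.0) = 274.7 K.
T = 26.9 + 274.7 = 301.6 °C.

302 °C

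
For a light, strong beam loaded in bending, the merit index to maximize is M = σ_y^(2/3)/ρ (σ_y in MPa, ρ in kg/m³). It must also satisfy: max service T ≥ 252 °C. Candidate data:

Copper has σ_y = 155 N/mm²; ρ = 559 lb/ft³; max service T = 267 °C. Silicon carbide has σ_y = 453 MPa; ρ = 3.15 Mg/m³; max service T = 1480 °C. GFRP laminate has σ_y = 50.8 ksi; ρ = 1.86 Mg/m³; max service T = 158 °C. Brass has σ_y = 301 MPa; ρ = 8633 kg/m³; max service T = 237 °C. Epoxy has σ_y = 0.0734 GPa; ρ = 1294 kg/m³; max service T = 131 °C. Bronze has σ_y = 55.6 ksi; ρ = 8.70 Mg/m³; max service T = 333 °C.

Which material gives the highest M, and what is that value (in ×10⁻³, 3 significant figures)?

Screen on constraints: max service T ≥ 252 °C. Survivors: copper, silicon carbide, bronze.
Putting every candidate on a common basis:
  copper: σ_y = 155.0 MPa, ρ = 8954 kg/m³
  silicon carbide: σ_y = 453.0 MPa, ρ = 3150 kg/m³
  bronze: σ_y = 383.3 MPa, ρ = 8700 kg/m³
  silicon carbide: M = 18.7×10⁻³
  bronze: M = 6.07×10⁻³
  copper: M = 3.22×10⁻³
Silicon carbide has the largest M.

silicon carbide, M = 18.7×10⁻³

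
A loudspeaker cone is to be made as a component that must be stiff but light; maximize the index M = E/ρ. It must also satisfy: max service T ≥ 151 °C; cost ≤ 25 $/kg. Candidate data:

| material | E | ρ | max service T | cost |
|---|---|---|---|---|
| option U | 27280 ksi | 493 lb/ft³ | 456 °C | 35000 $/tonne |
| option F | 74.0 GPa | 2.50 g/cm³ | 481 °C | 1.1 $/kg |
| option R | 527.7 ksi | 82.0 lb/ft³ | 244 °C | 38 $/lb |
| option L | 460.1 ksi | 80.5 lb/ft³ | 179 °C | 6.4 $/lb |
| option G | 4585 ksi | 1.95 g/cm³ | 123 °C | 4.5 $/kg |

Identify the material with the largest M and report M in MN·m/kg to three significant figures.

option F, M = 29.6 MN·m/kg

Screen on constraints: max service T ≥ 151 °C; cost ≤ 25 $/kg. Survivors: option F, option L.
Normalizing units and computing the index:
  option F: E = 74.00 GPa, ρ = 2500 kg/m³
  option L: E = 3.172 GPa, ρ = 1289 kg/m³
  option F: M = 29.6 MN·m/kg
  option L: M = 2.46 MN·m/kg
Highest index: option F.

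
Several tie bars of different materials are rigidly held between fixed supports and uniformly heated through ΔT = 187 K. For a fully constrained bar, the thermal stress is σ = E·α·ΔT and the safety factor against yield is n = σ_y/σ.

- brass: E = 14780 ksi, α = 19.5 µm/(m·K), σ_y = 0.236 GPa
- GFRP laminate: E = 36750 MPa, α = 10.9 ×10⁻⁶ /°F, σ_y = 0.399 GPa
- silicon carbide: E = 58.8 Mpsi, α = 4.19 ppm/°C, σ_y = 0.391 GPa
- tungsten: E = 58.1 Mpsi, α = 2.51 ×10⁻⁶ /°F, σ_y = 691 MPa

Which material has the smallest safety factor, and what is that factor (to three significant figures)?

In consistent units (E in GPa, α in ×10⁻⁶/K, σ_y in MPa):
  brass: E = 101.9, α = 19.5, σ_y = 236.0 → σ = 372 MPa, n = 0.635
  GFRP laminate: E = 36.75, α = 19.6, σ_y = 399.0 → σ = 135 MPa, n = 2.96
  silicon carbide: E = 405.4, α = 4.19, σ_y = 391.0 → σ = 318 MPa, n = 1.23
  tungsten: E = 400.6, α = 4.52, σ_y = 691.0 → σ = 338 MPa, n = 2.04
Brass has the lowest safety factor, n = 0.635.

brass, n = 0.635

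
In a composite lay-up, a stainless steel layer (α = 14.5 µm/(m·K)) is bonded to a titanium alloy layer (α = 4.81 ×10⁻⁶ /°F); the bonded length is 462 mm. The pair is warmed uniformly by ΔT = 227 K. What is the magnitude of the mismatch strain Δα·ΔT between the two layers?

titanium alloy: α = 4.81×10⁻⁶/°F × 9/5 = 8.66×10⁻⁶/K.
Δα = |14.5 − 8.66|×10⁻⁶/K = 5.84×10⁻⁶/K.
Mismatch strain = Δα·ΔT = 5.84×10⁻⁶ × 227.0 = 1.33×10⁻³.

1.33×10⁻³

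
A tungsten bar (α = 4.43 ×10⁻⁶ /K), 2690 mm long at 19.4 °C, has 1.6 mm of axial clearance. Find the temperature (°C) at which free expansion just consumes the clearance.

154 °C

α·L₀·ΔT = 1.6 mm ⇒ ΔT = 1.6 / (4.43×10⁻⁶ × 2690.0) = 134.3 K.
T = 19.4 + 134.3 = 153.7 °C.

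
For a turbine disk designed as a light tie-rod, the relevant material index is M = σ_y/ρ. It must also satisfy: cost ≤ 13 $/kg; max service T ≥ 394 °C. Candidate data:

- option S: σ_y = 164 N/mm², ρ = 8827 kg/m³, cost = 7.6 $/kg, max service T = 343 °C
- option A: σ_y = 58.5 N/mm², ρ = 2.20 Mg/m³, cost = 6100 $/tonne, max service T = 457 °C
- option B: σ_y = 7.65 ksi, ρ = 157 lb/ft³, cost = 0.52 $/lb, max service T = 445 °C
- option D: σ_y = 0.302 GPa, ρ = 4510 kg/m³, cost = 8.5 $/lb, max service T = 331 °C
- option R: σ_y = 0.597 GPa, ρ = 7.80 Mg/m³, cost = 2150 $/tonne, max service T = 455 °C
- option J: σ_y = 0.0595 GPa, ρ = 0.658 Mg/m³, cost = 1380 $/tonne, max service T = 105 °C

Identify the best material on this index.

Screen on constraints: cost ≤ 13 $/kg; max service T ≥ 394 °C. Survivors: option A, option B, option R.
Putting every candidate on a common basis:
  option A: σ_y = 58.50 MPa, ρ = 2200 kg/m³
  option B: σ_y = 52.74 MPa, ρ = 2515 kg/m³
  option R: σ_y = 597.0 MPa, ρ = 7800 kg/m³
  option R: M = 76.5 kN·m/kg
  option A: M = 26.6 kN·m/kg
  option B: M = 21.0 kN·m/kg
Highest index: option R.

option R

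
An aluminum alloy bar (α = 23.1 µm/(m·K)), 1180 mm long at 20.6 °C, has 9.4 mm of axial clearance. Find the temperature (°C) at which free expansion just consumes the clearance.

α·L₀·ΔT = 9.4 mm ⇒ ΔT = 9.4 / (23.1×10⁻⁶ × 1180.0) = 344.9 K.
T = 20.6 + 344.9 = 365.5 °C.

365 °C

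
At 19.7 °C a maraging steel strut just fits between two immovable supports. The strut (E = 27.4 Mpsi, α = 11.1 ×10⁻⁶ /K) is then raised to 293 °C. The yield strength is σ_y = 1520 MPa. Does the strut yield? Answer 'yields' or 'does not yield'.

does not yield

E = 27.4 Mpsi = 188.9 GPa.
ΔT = 273.3 K. Constrained thermal stress σ = E·α·ΔT = 188.9×10³ MPa × 11.1×10⁻⁶ × 273.3 = 573 MPa (compressive).
Compare to σ_y = 1520 MPa: σ < σ_y, so it does not yield.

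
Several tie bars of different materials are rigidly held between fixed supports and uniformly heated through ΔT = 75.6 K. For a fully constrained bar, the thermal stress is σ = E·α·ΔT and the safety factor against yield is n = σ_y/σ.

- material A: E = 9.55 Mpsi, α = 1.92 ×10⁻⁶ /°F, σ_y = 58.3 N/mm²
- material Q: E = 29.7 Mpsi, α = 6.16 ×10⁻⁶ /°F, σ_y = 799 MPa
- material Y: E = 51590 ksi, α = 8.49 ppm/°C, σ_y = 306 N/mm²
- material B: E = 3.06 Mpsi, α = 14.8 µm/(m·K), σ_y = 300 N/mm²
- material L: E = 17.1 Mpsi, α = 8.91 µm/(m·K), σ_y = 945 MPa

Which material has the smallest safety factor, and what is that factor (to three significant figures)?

Converting E to GPa, α to ×10⁻⁶/K, σ_y to MPa, then σ and n for each:
  material A: E = 65.84, α = 3.46, σ_y = 58.30 → σ = 17.2 MPa, n = 3.39
  material Q: E = 204.8, α = 11.1, σ_y = 799.0 → σ = 172 MPa, n = 4.65
  material Y: E = 355.7, α = 8.49, σ_y = 306.0 → σ = 228 MPa, n = 1.34
  material B: E = 21.10, α = 14.8, σ_y = 300.0 → σ = 23.6 MPa, n = 12.7
  material L: E = 117.9, α = 8.91, σ_y = 945.0 → σ = 79.4 MPa, n = 11.9
Smallest n: material Y with n = 1.34.

material Y, n = 1.34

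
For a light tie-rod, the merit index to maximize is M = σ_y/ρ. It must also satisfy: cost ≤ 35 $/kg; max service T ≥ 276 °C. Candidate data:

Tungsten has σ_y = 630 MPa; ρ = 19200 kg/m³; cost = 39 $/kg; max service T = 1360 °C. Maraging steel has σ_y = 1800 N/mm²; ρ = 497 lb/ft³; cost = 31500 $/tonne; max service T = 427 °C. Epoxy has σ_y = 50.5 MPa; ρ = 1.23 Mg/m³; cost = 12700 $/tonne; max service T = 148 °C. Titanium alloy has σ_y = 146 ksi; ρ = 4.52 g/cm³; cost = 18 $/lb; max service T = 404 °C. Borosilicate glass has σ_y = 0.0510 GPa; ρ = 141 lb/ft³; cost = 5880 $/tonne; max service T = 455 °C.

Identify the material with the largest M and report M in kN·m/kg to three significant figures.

Screen on constraints: cost ≤ 35 $/kg; max service T ≥ 276 °C. Survivors: maraging steel, borosilicate glass.
In SI units:
  maraging steel: σ_y = 1800 MPa, ρ = 7961 kg/m³
  borosilicate glass: σ_y = 51.00 MPa, ρ = 2259 kg/m³
  maraging steel: M = 226 kN·m/kg
  borosilicate glass: M = 22.6 kN·m/kg
Maraging steel has the largest M.

maraging steel, M = 226 kN·m/kg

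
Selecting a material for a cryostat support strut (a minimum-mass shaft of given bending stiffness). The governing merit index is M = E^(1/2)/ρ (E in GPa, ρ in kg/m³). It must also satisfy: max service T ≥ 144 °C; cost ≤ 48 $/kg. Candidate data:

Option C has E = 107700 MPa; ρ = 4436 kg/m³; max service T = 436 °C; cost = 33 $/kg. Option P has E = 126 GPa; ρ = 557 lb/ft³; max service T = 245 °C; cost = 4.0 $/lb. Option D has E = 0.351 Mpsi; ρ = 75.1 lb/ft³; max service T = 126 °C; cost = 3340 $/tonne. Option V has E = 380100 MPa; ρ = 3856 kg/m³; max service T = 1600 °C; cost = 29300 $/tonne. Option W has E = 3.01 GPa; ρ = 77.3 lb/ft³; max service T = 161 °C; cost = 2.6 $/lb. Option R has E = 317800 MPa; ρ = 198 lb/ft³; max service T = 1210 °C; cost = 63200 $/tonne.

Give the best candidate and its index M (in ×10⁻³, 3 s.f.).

Screen on constraints: max service T ≥ 144 °C; cost ≤ 48 $/kg. Survivors: option C, option P, option V, option W.
Putting every candidate on a common basis:
  option C: E = 107.7 GPa, ρ = 4436 kg/m³
  option P: E = 126.0 GPa, ρ = 8922 kg/m³
  option V: E = 380.1 GPa, ρ = 3856 kg/m³
  option W: E = 3.010 GPa, ρ = 1238 kg/m³
  option V: M = 5.06×10⁻³
  option C: M = 2.34×10⁻³
  option W: M = 1.40×10⁻³
  option P: M = 1.26×10⁻³
Highest index: option V.

option V, M = 5.06×10⁻³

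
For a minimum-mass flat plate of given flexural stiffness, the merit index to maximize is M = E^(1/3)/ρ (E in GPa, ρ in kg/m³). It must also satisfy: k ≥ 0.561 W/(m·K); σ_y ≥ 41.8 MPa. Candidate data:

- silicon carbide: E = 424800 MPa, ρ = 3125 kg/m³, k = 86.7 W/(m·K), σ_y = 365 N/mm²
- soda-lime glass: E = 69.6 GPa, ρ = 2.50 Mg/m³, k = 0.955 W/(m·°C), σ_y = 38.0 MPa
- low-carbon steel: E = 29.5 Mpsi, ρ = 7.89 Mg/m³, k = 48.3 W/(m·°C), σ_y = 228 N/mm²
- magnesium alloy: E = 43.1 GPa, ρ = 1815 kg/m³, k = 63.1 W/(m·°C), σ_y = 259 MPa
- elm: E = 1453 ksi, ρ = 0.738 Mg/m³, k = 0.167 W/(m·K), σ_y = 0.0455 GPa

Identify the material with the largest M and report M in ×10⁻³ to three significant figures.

Screen on constraints: k ≥ 0.561 W/(m·K); σ_y ≥ 41.8 MPa. Survivors: silicon carbide, low-carbon steel, magnesium alloy.
In SI units:
  silicon carbide: E = 424.8 GPa, ρ = 3125 kg/m³
  low-carbon steel: E = 203.4 GPa, ρ = 7890 kg/m³
  magnesium alloy: E = 43.10 GPa, ρ = 1815 kg/m³
  silicon carbide: M = 2.41×10⁻³
  magnesium alloy: M = 1.93×10⁻³
  low-carbon steel: M = 0.745×10⁻³
Silicon carbide ranks first.

silicon carbide, M = 2.41×10⁻³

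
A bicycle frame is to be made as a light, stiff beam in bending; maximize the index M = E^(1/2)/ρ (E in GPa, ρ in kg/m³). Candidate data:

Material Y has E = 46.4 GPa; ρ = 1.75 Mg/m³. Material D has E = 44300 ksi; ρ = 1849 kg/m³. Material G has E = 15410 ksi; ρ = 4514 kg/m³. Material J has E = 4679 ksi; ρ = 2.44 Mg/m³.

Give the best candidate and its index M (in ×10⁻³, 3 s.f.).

material D, M = 9.45×10⁻³

Normalizing units and computing the index:
  material Y: E = 46.40 GPa, ρ = 1750 kg/m³
  material D: E = 305.4 GPa, ρ = 1849 kg/m³
  material G: E = 106.2 GPa, ρ = 4514 kg/m³
  material J: E = 32.26 GPa, ρ = 2440 kg/m³
  material D: M = 9.45×10⁻³
  material Y: M = 3.89×10⁻³
  material J: M = 2.33×10⁻³
  material G: M = 2.28×10⁻³
Highest index: material D.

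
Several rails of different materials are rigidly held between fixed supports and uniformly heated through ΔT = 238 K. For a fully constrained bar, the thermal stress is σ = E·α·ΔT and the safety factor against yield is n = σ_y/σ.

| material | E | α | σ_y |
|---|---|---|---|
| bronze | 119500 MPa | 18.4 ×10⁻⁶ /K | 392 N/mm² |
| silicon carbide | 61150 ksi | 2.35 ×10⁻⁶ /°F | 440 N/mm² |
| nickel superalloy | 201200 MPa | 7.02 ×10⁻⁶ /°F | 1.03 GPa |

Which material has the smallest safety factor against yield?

Converting E to GPa, α to ×10⁻⁶/K, σ_y to MPa, then σ and n for each:
  bronze: E = 119.5, α = 18.4, σ_y = 392.0 → σ = 523 MPa, n = 0.749
  silicon carbide: E = 421.6, α = 4.23, σ_y = 440.0 → σ = 424 MPa, n = 1.04
  nickel superalloy: E = 201.2, α = 12.6, σ_y = 1030 → σ = 605 MPa, n = 1.70
Smallest n: bronze with n = 0.749.

bronze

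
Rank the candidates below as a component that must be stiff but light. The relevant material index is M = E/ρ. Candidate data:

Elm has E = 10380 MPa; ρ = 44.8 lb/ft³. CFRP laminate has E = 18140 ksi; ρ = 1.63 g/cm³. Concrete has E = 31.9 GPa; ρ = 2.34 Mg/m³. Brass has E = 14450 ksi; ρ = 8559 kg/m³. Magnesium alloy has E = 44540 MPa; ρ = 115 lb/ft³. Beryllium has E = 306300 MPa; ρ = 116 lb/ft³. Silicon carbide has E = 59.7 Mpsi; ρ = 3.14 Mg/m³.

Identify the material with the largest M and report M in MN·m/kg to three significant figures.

Normalizing units and computing the index:
  elm: E = 10.38 GPa, ρ = 717.6 kg/m³
  CFRP laminate: E = 125.1 GPa, ρ = 1630 kg/m³
  concrete: E = 31.90 GPa, ρ = 2340 kg/m³
  brass: E = 99.63 GPa, ρ = 8559 kg/m³
  magnesium alloy: E = 44.54 GPa, ρ = 1842 kg/m³
  beryllium: E = 306.3 GPa, ρ = 1858 kg/m³
  silicon carbide: E = 411.6 GPa, ρ = 3140 kg/m³
  beryllium: M = 165 MN·m/kg
  silicon carbide: M = 131 MN·m/kg
  CFRP laminate: M = 76.7 MN·m/kg
  magnesium alloy: M = 24.2 MN·m/kg
  elm: M = 14.5 MN·m/kg
  concrete: M = 13.6 MN·m/kg
  brass: M = 11.6 MN·m/kg
Beryllium has the largest M.

beryllium, M = 165 MN·m/kg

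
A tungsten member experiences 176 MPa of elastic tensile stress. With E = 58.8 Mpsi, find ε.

E = 58.8 Mpsi = 405.4 GPa = 405400 MPa.
ε = σ/E = 176 / 405400 = 4.34×10⁻⁴.

4.34×10⁻⁴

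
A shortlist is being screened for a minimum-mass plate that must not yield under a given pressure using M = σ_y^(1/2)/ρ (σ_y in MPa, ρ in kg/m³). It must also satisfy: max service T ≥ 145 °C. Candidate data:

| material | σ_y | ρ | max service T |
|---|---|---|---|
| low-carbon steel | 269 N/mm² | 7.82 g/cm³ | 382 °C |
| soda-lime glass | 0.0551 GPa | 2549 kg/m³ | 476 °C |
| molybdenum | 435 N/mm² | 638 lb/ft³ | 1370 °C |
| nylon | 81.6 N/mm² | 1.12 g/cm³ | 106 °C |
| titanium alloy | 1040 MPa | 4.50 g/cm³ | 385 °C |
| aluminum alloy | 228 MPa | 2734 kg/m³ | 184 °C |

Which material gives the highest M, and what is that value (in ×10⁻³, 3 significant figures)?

Screen on constraints: max service T ≥ 145 °C. Survivors: low-carbon steel, soda-lime glass, molybdenum, titanium alloy, aluminum alloy.
Putting every candidate on a common basis:
  low-carbon steel: σ_y = 269.0 MPa, ρ = 7820 kg/m³
  soda-lime glass: σ_y = 55.10 MPa, ρ = 2549 kg/m³
  molybdenum: σ_y = 435.0 MPa, ρ = 10220 kg/m³
  titanium alloy: σ_y = 1040 MPa, ρ = 4500 kg/m³
  aluminum alloy: σ_y = 228.0 MPa, ρ = 2734 kg/m³
  titanium alloy: M = 7.17×10⁻³
  aluminum alloy: M = 5.52×10⁻³
  soda-lime glass: M = 2.91×10⁻³
  low-carbon steel: M = 2.10×10⁻³
  molybdenum: M = 2.04×10⁻³
The maximum is for titanium alloy.

titanium alloy, M = 7.17×10⁻³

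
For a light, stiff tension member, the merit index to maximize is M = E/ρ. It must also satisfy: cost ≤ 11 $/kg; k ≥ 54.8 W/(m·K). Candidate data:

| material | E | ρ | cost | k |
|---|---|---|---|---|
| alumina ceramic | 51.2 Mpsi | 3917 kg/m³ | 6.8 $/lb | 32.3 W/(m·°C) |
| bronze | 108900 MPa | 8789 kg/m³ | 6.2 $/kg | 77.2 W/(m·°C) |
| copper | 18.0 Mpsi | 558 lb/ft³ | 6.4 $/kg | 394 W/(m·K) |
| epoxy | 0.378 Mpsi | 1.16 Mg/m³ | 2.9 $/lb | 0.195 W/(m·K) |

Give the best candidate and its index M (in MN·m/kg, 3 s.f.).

copper, M = 13.9 MN·m/kg

Screen on constraints: cost ≤ 11 $/kg; k ≥ 54.8 W/(m·K). Survivors: bronze, copper.
Normalizing units and computing the index:
  bronze: E = 108.9 GPa, ρ = 8789 kg/m³
  copper: E = 124.1 GPa, ρ = 8938 kg/m³
  copper: M = 13.9 MN·m/kg
  bronze: M = 12.4 MN·m/kg
Copper ranks first.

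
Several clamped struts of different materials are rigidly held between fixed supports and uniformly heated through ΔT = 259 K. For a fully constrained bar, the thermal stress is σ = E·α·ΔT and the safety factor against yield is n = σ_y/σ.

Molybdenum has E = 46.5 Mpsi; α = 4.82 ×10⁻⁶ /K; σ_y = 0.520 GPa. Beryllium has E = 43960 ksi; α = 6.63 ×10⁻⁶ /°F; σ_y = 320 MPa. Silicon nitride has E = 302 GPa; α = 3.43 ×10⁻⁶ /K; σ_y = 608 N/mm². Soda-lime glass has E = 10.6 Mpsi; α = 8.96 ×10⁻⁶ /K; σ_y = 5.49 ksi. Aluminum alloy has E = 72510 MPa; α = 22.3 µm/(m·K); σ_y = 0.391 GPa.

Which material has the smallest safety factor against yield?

Per material, after unit conversion:
  molybdenum: E = 320.6, α = 4.82, σ_y = 520.0 → σ = 400 MPa, n = 1.30
  beryllium: E = 303.1, α = 11.9, σ_y = 320.0 → σ = 937 MPa, n = 0.342
  silicon nitride: E = 302.0, α = 3.43, σ_y = 608.0 → σ = 268 MPa, n = 2.27
  soda-lime glass: E = 73.08, α = 8.96, σ_y = 37.85 → σ = 170 MPa, n = 0.223
  aluminum alloy: E = 72.51, α = 22.3, σ_y = 391.0 → σ = 419 MPa, n = 0.934
The minimum is soda-lime glass at n = 0.223.

soda-lime glass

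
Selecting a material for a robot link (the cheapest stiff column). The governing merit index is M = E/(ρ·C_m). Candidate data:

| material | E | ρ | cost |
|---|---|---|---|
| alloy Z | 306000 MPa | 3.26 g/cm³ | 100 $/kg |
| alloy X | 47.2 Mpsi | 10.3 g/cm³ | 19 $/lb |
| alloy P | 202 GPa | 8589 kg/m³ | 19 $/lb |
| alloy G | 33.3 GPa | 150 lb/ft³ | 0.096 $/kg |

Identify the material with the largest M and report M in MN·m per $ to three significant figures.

alloy G, M = 144 MN·m per $

After converting to SI:
  alloy Z: E = 306.0 GPa, ρ = 3260 kg/m³, cost = 100.0 $/kg
  alloy X: E = 325.4 GPa, ρ = 10300 kg/m³, cost = 41.89 $/kg
  alloy P: E = 202.0 GPa, ρ = 8589 kg/m³, cost = 41.89 $/kg
  alloy G: E = 33.30 GPa, ρ = 2403 kg/m³, cost = 0.09600 $/kg
  alloy G: M = 144 MN·m per $
  alloy Z: M = 0.939 MN·m per $
  alloy X: M = 0.754 MN·m per $
  alloy P: M = 0.561 MN·m per $
The maximum is for alloy G.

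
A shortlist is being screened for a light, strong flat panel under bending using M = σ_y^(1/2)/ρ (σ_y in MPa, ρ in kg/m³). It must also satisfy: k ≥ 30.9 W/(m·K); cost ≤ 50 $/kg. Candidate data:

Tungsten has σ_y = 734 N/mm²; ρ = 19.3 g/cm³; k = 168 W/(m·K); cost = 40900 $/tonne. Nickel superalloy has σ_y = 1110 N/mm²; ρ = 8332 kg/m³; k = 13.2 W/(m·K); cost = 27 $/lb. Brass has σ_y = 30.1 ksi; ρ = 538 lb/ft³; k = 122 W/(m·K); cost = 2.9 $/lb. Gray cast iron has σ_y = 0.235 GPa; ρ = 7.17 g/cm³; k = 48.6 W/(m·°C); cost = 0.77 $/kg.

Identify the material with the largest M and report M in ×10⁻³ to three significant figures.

Screen on constraints: k ≥ 30.9 W/(m·K); cost ≤ 50 $/kg. Survivors: tungsten, brass, gray cast iron.
Putting every candidate on a common basis:
  tungsten: σ_y = 734.0 MPa, ρ = 19300 kg/m³
  brass: σ_y = 207.5 MPa, ρ = 8618 kg/m³
  gray cast iron: σ_y = 235.0 MPa, ρ = 7170 kg/m³
  gray cast iron: M = 2.14×10⁻³
  brass: M = 1.67×10⁻³
  tungsten: M = 1.40×10⁻³
Highest index: gray cast iron.

gray cast iron, M = 2.14×10⁻³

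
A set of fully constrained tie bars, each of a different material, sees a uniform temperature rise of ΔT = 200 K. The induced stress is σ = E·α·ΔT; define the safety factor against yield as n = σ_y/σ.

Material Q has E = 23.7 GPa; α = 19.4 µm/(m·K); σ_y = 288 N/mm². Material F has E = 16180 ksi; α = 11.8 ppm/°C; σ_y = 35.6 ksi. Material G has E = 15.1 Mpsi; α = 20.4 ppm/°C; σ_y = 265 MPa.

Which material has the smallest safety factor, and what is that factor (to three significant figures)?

Per material, after unit conversion:
  material Q: E = 23.70, α = 19.4, σ_y = 288.0 → σ = 92.0 MPa, n = 3.13
  material F: E = 111.6, α = 11.8, σ_y = 245.5 → σ = 263 MPa, n = 0.932
  material G: E = 104.1, α = 20.4, σ_y = 265.0 → σ = 425 MPa, n = 0.624
The minimum is material G at n = 0.624.

material G, n = 0.624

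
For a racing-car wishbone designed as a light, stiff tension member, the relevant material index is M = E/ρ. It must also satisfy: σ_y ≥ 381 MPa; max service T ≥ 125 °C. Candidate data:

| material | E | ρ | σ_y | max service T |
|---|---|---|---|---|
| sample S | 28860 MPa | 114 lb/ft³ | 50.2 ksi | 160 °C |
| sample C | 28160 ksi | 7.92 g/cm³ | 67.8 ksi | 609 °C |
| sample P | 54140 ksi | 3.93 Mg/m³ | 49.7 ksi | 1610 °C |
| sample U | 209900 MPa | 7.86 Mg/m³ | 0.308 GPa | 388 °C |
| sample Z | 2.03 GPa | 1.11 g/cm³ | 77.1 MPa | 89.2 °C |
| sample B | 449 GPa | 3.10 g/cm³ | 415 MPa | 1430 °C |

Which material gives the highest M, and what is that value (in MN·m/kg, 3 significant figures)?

Screen on constraints: σ_y ≥ 381 MPa; max service T ≥ 125 °C. Survivors: sample C, sample B.
In SI units:
  sample C: E = 194.2 GPa, ρ = 7920 kg/m³
  sample B: E = 449.0 GPa, ρ = 3100 kg/m³
  sample B: M = 145 MN·m/kg
  sample C: M = 24.5 MN·m/kg
Highest index: sample B.

sample B, M = 145 MN·m/kg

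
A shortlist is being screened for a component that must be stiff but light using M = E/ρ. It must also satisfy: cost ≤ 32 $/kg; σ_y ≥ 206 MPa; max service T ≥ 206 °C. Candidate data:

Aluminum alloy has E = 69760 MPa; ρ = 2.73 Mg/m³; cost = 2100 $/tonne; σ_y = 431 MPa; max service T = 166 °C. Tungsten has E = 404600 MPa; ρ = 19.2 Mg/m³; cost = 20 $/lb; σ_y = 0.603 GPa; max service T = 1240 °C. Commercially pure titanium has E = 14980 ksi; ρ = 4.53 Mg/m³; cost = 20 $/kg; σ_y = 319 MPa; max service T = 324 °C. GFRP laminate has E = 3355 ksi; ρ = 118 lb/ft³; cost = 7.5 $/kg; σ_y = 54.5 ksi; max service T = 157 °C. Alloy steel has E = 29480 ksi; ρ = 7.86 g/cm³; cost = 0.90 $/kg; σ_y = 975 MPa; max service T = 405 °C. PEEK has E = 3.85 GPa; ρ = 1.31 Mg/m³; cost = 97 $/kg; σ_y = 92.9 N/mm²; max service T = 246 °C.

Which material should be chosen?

alloy steel

Screen on constraints: cost ≤ 32 $/kg; σ_y ≥ 206 MPa; max service T ≥ 206 °C. Survivors: commercially pure titanium, alloy steel.
In SI units:
  commercially pure titanium: E = 103.3 GPa, ρ = 4530 kg/m³
  alloy steel: E = 203.3 GPa, ρ = 7860 kg/m³
  alloy steel: M = 25.9 MN·m/kg
  commercially pure titanium: M = 22.8 MN·m/kg
The maximum is for alloy steel.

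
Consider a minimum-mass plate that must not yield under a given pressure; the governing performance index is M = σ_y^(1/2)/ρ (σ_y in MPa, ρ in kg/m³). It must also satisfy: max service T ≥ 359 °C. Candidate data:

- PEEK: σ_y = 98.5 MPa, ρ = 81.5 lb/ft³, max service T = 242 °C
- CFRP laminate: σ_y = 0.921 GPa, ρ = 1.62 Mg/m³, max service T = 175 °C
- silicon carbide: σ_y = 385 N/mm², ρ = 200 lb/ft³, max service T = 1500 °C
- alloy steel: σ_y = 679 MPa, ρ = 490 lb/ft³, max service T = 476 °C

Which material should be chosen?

Screen on constraints: max service T ≥ 359 °C. Survivors: silicon carbide, alloy steel.
Normalizing units and computing the index:
  silicon carbide: σ_y = 385.0 MPa, ρ = 3204 kg/m³
  alloy steel: σ_y = 679.0 MPa, ρ = 7849 kg/m³
  silicon carbide: M = 6.12×10⁻³
  alloy steel: M = 3.32×10⁻³
The maximum is for silicon carbide.

silicon carbide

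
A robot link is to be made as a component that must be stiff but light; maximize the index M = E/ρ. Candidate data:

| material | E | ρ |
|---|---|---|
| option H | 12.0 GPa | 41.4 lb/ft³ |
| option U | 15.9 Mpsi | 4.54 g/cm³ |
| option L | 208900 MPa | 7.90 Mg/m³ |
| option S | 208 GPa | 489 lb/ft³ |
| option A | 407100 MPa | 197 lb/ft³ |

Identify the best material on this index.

Normalizing units and computing the index:
  option H: E = 12.00 GPa, ρ = 663.2 kg/m³
  option U: E = 109.6 GPa, ρ = 4540 kg/m³
  option L: E = 208.9 GPa, ρ = 7900 kg/m³
  option S: E = 208.0 GPa, ρ = 7833 kg/m³
  option A: E = 407.1 GPa, ρ = 3156 kg/m³
  option A: M = 129 MN·m/kg
  option S: M = 26.6 MN·m/kg
  option L: M = 26.4 MN·m/kg
  option U: M = 24.1 MN·m/kg
  option H: M = 18.1 MN·m/kg
Highest index: option A.

option A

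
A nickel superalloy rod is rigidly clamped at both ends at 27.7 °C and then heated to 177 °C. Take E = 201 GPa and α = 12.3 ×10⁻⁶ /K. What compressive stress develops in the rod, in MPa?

369 MPa

ΔT = 149.3 K. Constrained thermal stress σ = E·α·ΔT = 201.0×10³ MPa × 12.3×10⁻⁶ × 149.3 = 369 MPa (compressive).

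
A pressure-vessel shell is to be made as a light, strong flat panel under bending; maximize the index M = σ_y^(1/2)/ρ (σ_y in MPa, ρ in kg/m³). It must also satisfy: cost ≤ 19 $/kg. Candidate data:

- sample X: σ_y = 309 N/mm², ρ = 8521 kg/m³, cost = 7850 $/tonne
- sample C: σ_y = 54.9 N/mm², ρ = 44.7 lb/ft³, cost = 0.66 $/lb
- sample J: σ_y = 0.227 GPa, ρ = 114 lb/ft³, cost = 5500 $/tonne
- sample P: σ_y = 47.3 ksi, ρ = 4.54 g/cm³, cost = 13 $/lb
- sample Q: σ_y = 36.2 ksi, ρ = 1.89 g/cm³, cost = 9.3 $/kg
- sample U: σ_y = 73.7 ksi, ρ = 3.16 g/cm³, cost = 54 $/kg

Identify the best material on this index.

sample C

Screen on constraints: cost ≤ 19 $/kg. Survivors: sample X, sample C, sample J, sample Q.
After converting to SI:
  sample X: σ_y = 309.0 MPa, ρ = 8521 kg/m³
  sample C: σ_y = 54.90 MPa, ρ = 716.0 kg/m³
  sample J: σ_y = 227.0 MPa, ρ = 1826 kg/m³
  sample Q: σ_y = 249.6 MPa, ρ = 1890 kg/m³
  sample C: M = 10.3×10⁻³
  sample Q: M = 8.36×10⁻³
  sample J: M = 8.25×10⁻³
  sample X: M = 2.06×10⁻³
Highest index: sample C.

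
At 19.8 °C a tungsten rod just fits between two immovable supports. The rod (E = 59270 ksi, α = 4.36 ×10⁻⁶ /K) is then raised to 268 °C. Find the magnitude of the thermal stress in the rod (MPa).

442 MPa

E = 59270 ksi = 408.7 GPa.
ΔT = 248.2 K. Constrained thermal stress σ = E·α·ΔT = 408.7×10³ MPa × 4.36×10⁻⁶ × 248.2 = 442 MPa (compressive).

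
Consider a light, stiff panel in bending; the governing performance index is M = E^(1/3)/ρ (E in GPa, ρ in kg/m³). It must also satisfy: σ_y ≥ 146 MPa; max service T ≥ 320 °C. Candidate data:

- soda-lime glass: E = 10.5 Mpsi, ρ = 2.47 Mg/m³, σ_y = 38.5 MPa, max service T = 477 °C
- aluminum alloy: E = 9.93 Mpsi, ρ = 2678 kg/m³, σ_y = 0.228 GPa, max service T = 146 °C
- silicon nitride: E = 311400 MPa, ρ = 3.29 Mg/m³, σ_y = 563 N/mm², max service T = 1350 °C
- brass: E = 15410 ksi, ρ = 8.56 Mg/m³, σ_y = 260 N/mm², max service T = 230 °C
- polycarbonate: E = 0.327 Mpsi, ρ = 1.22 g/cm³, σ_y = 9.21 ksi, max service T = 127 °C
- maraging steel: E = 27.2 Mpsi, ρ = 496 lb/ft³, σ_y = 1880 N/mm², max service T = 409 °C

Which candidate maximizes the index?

Screen on constraints: σ_y ≥ 146 MPa; max service T ≥ 320 °C. Survivors: silicon nitride, maraging steel.
Normalizing units and computing the index:
  silicon nitride: E = 311.4 GPa, ρ = 3290 kg/m³
  maraging steel: E = 187.5 GPa, ρ = 7945 kg/m³
  silicon nitride: M = 2.06×10⁻³
  maraging steel: M = 0.720×10⁻³
Silicon nitride ranks first.

silicon nitride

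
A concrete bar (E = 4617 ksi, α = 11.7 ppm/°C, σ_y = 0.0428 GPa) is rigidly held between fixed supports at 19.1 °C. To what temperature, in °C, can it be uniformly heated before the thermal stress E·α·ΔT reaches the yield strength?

134 °C

E = 4617 ksi = 31.83 GPa.
σ_y = 0.0428 GPa = 42.80 MPa.
E·α·ΔT = 42.80 MPa ⇒ ΔT = 42.80 / (31.83×10³ × 11.7×10⁻⁶) = 114.9 K.
T = 19.1 + 114.9 = 134.0 °C.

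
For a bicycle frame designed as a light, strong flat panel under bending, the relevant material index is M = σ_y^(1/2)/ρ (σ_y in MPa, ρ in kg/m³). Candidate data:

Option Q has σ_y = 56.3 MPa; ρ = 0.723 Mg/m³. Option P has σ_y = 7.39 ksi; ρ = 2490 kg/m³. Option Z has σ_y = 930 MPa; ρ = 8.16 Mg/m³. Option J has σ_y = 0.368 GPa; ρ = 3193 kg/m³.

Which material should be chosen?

After converting to SI:
  option Q: σ_y = 56.30 MPa, ρ = 723.0 kg/m³
  option P: σ_y = 50.95 MPa, ρ = 2490 kg/m³
  option Z: σ_y = 930.0 MPa, ρ = 8160 kg/m³
  option J: σ_y = 368.0 MPa, ρ = 3193 kg/m³
  option Q: M = 10.4×10⁻³
  option J: M = 6.01×10⁻³
  option Z: M = 3.74×10⁻³
  option P: M = 2.87×10⁻³
Option Q ranks first.

option Q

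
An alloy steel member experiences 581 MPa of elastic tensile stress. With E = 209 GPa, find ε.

ε = σ/E = 581 / 209000 = 2.78×10⁻³.

2.78×10⁻³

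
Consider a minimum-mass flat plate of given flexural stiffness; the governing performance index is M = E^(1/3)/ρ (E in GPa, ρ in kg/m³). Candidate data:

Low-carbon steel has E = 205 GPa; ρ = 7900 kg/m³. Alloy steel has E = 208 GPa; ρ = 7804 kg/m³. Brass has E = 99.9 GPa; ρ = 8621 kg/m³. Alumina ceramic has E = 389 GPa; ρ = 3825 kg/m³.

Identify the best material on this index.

Per-candidate index values:
  alumina ceramic: M = 1.91×10⁻³
  alloy steel: M = 0.759×10⁻³
  low-carbon steel: M = 0.746×10⁻³
  brass: M = 0.538×10⁻³
Alumina ceramic has the largest M.

alumina ceramic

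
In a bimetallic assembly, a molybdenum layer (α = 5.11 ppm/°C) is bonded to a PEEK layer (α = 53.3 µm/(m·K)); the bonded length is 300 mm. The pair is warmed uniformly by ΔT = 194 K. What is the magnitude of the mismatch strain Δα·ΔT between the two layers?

9.35×10⁻³

Δα = |5.11 − 53.3|×10⁻⁶/K = 48.2×10⁻⁶/K.
Mismatch strain = Δα·ΔT = 48.2×10⁻⁶ × 194.0 = 9.35×10⁻³.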